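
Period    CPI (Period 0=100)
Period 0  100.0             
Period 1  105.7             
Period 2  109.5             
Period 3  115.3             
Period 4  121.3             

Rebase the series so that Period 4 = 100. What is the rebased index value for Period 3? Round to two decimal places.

Rebased(Period 3) = 115.3 / 121.3 × 100 = 95.0536

95.05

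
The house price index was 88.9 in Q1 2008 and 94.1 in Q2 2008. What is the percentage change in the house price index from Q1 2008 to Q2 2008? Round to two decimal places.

5.85%

Change = (94.1 − 88.9) / 88.9 × 100
       = 5.2 / 88.9 × 100 = 5.8493%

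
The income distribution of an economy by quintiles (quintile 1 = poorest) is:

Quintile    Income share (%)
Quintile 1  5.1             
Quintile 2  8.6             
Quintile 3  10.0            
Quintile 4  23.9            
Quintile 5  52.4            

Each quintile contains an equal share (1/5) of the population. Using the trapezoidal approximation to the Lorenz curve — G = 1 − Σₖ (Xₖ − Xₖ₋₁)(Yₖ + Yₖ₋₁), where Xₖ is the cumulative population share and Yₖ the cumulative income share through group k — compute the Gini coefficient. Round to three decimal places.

Cumulative income shares Yₖ: 0.0510, 0.1370, 0.2370, 0.4760, 1.0000
Σ (Xₖ−Xₖ₋₁)(Yₖ+Yₖ₋₁) = (1/5)(0.0510+0.0000) + (1/5)(0.1370+0.0510) + (1/5)(0.2370+0.1370) + (1/5)(0.4760+0.2370) + (1/5)(1.0000+0.4760)
  = 0.0102 + 0.0376 + 0.0748 + 0.1426 + 0.2952 = 0.5604
G = 1 − 0.5604 = 0.4396

0.440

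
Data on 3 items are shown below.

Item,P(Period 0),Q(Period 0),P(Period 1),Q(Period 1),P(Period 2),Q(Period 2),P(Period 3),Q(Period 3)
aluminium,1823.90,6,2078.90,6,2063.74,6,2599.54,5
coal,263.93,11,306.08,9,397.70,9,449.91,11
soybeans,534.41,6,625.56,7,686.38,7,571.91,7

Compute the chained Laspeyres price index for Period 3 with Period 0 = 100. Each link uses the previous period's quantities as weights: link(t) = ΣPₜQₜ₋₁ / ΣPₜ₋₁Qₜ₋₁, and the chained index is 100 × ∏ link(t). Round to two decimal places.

138.59

Link Period 0→Period 1:
ΣP(Period 1)Q(Period 0) = 2078.90×6 + 306.08×11 + 625.56×6 = 12473.4 + 3366.88 + 3753.36 = 19593.64
ΣP(Period 0)Q(Period 0) = 1823.90×6 + 263.93×11 + 534.41×6 = 10943.4 + 2903.23 + 3206.46 = 17053.09
link = 19593.64/17053.09 = 1.148979
Link Period 1→Period 2:
ΣP(Period 2)Q(Period 1) = 2063.74×6 + 397.70×9 + 686.38×7 = 12382.44 + 3579.3 + 4804.66 = 20766.4
ΣP(Period 1)Q(Period 1) = 2078.90×6 + 306.08×9 + 625.56×7 = 12473.4 + 2754.72 + 4378.92 = 19607.04
link = 20766.4/19607.04 = 1.059130
Link Period 2→Period 3:
ΣP(Period 3)Q(Period 2) = 2599.54×6 + 449.91×9 + 571.91×7 = 15597.24 + 4049.19 + 4003.37 = 23649.8
ΣP(Period 2)Q(Period 2) = 2063.74×6 + 397.70×9 + 686.38×7 = 12382.44 + 3579.3 + 4804.66 = 20766.4
link = 23649.8/20766.4 = 1.138849
Chained index = 100 × 1.148979 × 1.059130 × 1.138849 = 138.5886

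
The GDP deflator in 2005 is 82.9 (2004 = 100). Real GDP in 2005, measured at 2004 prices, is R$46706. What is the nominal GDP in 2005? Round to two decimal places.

Nominal = Real × (Index/100) = 46706 × (82.9/100)
        = 46706 × 0.829 = 38719.2740

38719.27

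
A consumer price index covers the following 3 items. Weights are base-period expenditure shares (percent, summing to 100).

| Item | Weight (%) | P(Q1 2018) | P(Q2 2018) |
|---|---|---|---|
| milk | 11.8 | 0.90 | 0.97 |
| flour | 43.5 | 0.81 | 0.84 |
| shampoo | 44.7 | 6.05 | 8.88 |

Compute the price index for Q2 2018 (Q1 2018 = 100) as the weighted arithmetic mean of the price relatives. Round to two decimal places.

milk: 11.8 × (0.97/0.90) = 11.8 × 1.077778 = 12.7178
flour: 43.5 × (0.84/0.81) = 43.5 × 1.037037 = 45.1111
shampoo: 44.7 × (8.88/6.05) = 44.7 × 1.467769 = 65.6093
Index = Σ wᵢ·(p₁ᵢ/p₀ᵢ) = 12.7178 + 45.1111 + 65.6093 = 123.4381

123.44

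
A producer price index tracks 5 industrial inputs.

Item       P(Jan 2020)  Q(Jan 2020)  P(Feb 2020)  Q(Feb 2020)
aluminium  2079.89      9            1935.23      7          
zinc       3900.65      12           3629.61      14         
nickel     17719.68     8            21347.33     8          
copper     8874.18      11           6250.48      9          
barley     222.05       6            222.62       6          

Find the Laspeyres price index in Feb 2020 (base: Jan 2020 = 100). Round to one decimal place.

98.6

Laspeyres price index uses base-period quantities as weights.
ΣP(Feb 2020)·Q(Jan 2020) = 1935.23×9 + 3629.61×12 + 21347.33×8 + 6250.48×11 + 222.62×6 = 17417.07 + 43555.32 + 170778.64 + 68755.28 + 1335.72 = 301842.03
ΣP(Jan 2020)·Q(Jan 2020) = 2079.89×9 + 3900.65×12 + 17719.68×8 + 8874.18×11 + 222.05×6 = 18719.01 + 46807.8 + 141757.44 + 97615.98 + 1332.3 = 306232.53
Index = 301842.03 / 306232.53 × 100 = 98.5663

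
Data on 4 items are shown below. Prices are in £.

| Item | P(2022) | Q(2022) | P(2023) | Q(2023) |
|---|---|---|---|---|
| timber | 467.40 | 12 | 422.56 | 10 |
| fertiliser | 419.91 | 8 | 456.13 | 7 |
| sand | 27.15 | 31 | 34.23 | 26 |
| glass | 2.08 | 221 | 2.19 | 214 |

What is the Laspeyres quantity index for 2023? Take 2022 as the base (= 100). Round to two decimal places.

Laspeyres quantity index uses base-period prices as weights.
ΣP(2022)·Q(2023) = 467.40×10 + 419.91×7 + 27.15×26 + 2.08×214 = 4674 + 2939.37 + 705.9 + 445.12 = 8764.39
ΣP(2022)·Q(2022) = 467.40×12 + 419.91×8 + 27.15×31 + 2.08×221 = 5608.8 + 3359.28 + 841.65 + 459.68 = 10269.41
Index = 8764.39 / 10269.41 × 100 = 85.3446

85.34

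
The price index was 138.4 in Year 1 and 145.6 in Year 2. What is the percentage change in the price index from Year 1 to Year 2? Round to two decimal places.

Change = (145.6 − 138.4) / 138.4 × 100
       = 7.2 / 138.4 × 100 = 5.2023%

5.20%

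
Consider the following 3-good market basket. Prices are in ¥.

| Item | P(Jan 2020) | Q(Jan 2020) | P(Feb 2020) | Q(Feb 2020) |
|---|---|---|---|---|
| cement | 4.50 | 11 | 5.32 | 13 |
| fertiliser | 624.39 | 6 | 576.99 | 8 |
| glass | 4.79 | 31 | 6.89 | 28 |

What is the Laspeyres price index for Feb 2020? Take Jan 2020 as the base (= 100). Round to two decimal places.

Laspeyres price index uses base-period quantities as weights.
ΣP(Feb 2020)·Q(Jan 2020) = 5.32×11 + 576.99×6 + 6.89×31 = 58.52 + 3461.94 + 213.59 = 3734.05
ΣP(Jan 2020)·Q(Jan 2020) = 4.50×11 + 624.39×6 + 4.79×31 = 49.5 + 3746.34 + 148.49 = 3944.33
Index = 3734.05 / 3944.33 × 100 = 94.6688

94.67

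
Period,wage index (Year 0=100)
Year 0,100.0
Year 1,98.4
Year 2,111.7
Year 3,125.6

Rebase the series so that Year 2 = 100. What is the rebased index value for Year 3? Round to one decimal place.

Rebased(Year 3) = 125.6 / 111.7 × 100 = 112.4440

112.4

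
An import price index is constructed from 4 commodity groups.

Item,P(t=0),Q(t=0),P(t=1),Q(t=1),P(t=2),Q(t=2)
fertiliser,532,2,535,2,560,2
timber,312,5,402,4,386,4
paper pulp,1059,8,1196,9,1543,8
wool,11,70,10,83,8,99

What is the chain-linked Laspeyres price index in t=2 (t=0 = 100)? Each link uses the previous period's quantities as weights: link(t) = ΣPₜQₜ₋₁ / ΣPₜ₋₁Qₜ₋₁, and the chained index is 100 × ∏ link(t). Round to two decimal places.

135.69

Link t=0→t=1:
ΣP(t=1)Q(t=0) = 535×2 + 402×5 + 1196×8 + 10×70 = 1070 + 2010 + 9568 + 700 = 13348
ΣP(t=0)Q(t=0) = 532×2 + 312×5 + 1059×8 + 11×70 = 1064 + 1560 + 8472 + 770 = 11866
link = 13348/11866 = 1.124895
Link t=1→t=2:
ΣP(t=2)Q(t=1) = 560×2 + 386×4 + 1543×9 + 8×83 = 1120 + 1544 + 13887 + 664 = 17215
ΣP(t=1)Q(t=1) = 535×2 + 402×4 + 1196×9 + 10×83 = 1070 + 1608 + 10764 + 830 = 14272
link = 17215/14272 = 1.206208
Chained index = 100 × 1.124895 × 1.206208 = 135.6857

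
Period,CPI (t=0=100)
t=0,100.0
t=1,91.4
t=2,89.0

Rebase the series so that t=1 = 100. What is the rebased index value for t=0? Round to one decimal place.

109.4

Rebased(t=0) = 100.0 / 91.4 × 100 = 109.4092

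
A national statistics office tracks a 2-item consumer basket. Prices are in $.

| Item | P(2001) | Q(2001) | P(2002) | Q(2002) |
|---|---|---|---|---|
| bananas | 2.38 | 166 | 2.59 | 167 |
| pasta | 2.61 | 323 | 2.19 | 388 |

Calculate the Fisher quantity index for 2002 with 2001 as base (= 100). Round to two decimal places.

113.32

Laspeyres component (base-period weights):
ΣP(2001)Q(2002) = 2.38×167 + 2.61×388 = 397.46 + 1012.68 = 1410.14
ΣP(2001)Q(2001) = 2.38×166 + 2.61×323 = 395.08 + 843.03 = 1238.11
L = 1410.14 / 1238.11 × 100 = 113.8946
Paasche component (current-period weights):
ΣP(2002)Q(2002) = 2.59×167 + 2.19×388 = 432.53 + 849.72 = 1282.25
ΣP(2002)Q(2001) = 2.59×166 + 2.19×323 = 429.94 + 707.37 = 1137.31
P = 1282.25 / 1137.31 × 100 = 112.7441
Fisher = √(L × P) = √(113.8946 × 112.7441) = 113.3179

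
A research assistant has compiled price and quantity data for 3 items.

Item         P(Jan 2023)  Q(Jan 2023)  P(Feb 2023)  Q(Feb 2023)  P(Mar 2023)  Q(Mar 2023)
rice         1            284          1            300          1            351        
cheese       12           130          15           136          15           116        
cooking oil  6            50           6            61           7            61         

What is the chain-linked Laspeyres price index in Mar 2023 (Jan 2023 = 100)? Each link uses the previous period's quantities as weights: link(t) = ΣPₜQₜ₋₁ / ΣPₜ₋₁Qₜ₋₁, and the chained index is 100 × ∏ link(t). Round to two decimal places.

120.85

Link Jan 2023→Feb 2023:
ΣP(Feb 2023)Q(Jan 2023) = 1×284 + 15×130 + 6×50 = 284 + 1950 + 300 = 2534
ΣP(Jan 2023)Q(Jan 2023) = 1×284 + 12×130 + 6×50 = 284 + 1560 + 300 = 2144
link = 2534/2144 = 1.181903
Link Feb 2023→Mar 2023:
ΣP(Mar 2023)Q(Feb 2023) = 1×300 + 15×136 + 7×61 = 300 + 2040 + 427 = 2767
ΣP(Feb 2023)Q(Feb 2023) = 1×300 + 15×136 + 6×61 = 300 + 2040 + 366 = 2706
link = 2767/2706 = 1.022542
Chained index = 100 × 1.181903 × 1.022542 = 120.8546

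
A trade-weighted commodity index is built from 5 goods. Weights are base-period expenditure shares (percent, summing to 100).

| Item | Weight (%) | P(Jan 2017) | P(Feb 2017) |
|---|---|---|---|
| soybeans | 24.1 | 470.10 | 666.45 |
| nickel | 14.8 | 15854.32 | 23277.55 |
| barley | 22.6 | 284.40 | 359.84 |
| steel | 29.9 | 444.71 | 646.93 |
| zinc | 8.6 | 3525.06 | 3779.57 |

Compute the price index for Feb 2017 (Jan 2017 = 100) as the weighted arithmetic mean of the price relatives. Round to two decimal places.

soybeans: 24.1 × (666.45/470.10) = 24.1 × 1.417677 = 34.1660
nickel: 14.8 × (23277.55/15854.32) = 14.8 × 1.468215 = 21.7296
barley: 22.6 × (359.84/284.40) = 22.6 × 1.265260 = 28.5949
steel: 29.9 × (646.93/444.71) = 29.9 × 1.454723 = 43.4962
zinc: 8.6 × (3779.57/3525.06) = 8.6 × 1.072200 = 9.2209
Index = Σ wᵢ·(p₁ᵢ/p₀ᵢ) = 34.1660 + 21.7296 + 28.5949 + 43.4962 + 9.2209 = 137.2076

137.21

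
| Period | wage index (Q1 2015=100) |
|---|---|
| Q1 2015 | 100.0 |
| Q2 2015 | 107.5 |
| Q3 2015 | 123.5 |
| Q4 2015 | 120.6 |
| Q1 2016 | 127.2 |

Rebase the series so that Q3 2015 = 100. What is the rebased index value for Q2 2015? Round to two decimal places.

87.04

Rebased(Q2 2015) = 107.5 / 123.5 × 100 = 87.0445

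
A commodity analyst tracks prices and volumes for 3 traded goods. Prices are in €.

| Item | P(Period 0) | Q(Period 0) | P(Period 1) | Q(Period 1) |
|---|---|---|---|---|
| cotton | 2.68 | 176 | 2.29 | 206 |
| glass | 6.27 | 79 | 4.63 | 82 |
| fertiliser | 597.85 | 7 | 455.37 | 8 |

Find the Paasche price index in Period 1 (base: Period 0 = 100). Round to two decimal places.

76.84

Paasche price index uses current-period quantities as weights.
ΣP(Period 1)·Q(Period 1) = 2.29×206 + 4.63×82 + 455.37×8 = 471.74 + 379.66 + 3642.96 = 4494.36
ΣP(Period 0)·Q(Period 1) = 2.68×206 + 6.27×82 + 597.85×8 = 552.08 + 514.14 + 4782.8 = 5849.02
Index = 4494.36 / 5849.02 × 100 = 76.8395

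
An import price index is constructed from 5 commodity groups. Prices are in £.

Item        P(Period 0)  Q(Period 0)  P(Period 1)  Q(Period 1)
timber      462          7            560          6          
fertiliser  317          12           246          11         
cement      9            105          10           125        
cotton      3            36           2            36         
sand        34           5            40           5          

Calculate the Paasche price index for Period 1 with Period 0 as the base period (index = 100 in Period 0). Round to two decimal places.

Paasche price index uses current-period quantities as weights.
ΣP(Period 1)·Q(Period 1) = 560×6 + 246×11 + 10×125 + 2×36 + 40×5 = 3360 + 2706 + 1250 + 72 + 200 = 7588
ΣP(Period 0)·Q(Period 1) = 462×6 + 317×11 + 9×125 + 3×36 + 34×5 = 2772 + 3487 + 1125 + 108 + 170 = 7662
Index = 7588 / 7662 × 100 = 99.0342

99.03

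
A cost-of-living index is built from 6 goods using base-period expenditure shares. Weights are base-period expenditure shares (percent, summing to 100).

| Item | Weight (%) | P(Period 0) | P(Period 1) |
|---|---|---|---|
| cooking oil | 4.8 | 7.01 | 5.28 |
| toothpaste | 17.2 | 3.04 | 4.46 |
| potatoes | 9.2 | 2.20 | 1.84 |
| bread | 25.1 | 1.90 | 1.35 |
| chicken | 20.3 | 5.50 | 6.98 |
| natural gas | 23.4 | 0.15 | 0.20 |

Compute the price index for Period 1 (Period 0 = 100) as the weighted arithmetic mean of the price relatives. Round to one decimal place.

111.3

cooking oil: 4.8 × (5.28/7.01) = 4.8 × 0.753210 = 3.6154
toothpaste: 17.2 × (4.46/3.04) = 17.2 × 1.467105 = 25.2342
potatoes: 9.2 × (1.84/2.20) = 9.2 × 0.836364 = 7.6945
bread: 25.1 × (1.35/1.90) = 25.1 × 0.710526 = 17.8342
chicken: 20.3 × (6.98/5.50) = 20.3 × 1.269091 = 25.7625
natural gas: 23.4 × (0.20/0.15) = 23.4 × 1.333333 = 31.2000
Index = Σ wᵢ·(p₁ᵢ/p₀ᵢ) = 3.6154 + 25.2342 + 7.6945 + 17.8342 + 25.7625 + 31.2000 = 111.3409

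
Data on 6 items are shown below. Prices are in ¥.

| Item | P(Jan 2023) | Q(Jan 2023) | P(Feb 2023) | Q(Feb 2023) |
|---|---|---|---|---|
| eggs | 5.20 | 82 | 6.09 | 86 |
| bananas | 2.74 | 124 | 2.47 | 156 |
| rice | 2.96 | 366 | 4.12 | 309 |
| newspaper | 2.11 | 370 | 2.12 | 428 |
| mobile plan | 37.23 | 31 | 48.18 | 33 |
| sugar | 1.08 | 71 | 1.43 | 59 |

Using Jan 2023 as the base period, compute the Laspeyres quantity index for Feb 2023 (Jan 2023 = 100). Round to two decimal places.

103.20

Laspeyres quantity index uses base-period prices as weights.
ΣP(Jan 2023)·Q(Feb 2023) = 5.20×86 + 2.74×156 + 2.96×309 + 2.11×428 + 37.23×33 + 1.08×59 = 447.2 + 427.44 + 914.64 + 903.08 + 1228.59 + 63.72 = 3984.67
ΣP(Jan 2023)·Q(Jan 2023) = 5.20×82 + 2.74×124 + 2.96×366 + 2.11×370 + 37.23×31 + 1.08×71 = 426.4 + 339.76 + 1083.36 + 780.7 + 1154.13 + 76.68 = 3861.03
Index = 3984.67 / 3861.03 × 100 = 103.2023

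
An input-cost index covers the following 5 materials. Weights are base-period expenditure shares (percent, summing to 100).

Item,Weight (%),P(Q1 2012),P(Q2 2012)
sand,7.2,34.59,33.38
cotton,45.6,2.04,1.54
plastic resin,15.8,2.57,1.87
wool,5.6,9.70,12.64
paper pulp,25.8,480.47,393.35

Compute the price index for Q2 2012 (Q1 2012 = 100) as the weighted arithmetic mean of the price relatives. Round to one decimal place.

sand: 7.2 × (33.38/34.59) = 7.2 × 0.965019 = 6.9481
cotton: 45.6 × (1.54/2.04) = 45.6 × 0.754902 = 34.4235
plastic resin: 15.8 × (1.87/2.57) = 15.8 × 0.727626 = 11.4965
wool: 5.6 × (12.64/9.70) = 5.6 × 1.303093 = 7.2973
paper pulp: 25.8 × (393.35/480.47) = 25.8 × 0.818678 = 21.1219
Index = Σ wᵢ·(p₁ᵢ/p₀ᵢ) = 6.9481 + 34.4235 + 11.4965 + 7.2973 + 21.1219 = 81.2874

81.3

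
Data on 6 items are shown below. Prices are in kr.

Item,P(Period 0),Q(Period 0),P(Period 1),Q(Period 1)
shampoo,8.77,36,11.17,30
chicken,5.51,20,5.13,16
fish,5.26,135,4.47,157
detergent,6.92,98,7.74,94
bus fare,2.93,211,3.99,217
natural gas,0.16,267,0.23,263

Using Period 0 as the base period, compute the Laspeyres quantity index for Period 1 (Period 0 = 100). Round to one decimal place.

101.2

Laspeyres quantity index uses base-period prices as weights.
ΣP(Period 0)·Q(Period 1) = 8.77×30 + 5.51×16 + 5.26×157 + 6.92×94 + 2.93×217 + 0.16×263 = 263.1 + 88.16 + 825.82 + 650.48 + 635.81 + 42.08 = 2505.45
ΣP(Period 0)·Q(Period 0) = 8.77×36 + 5.51×20 + 5.26×135 + 6.92×98 + 2.93×211 + 0.16×267 = 315.72 + 110.2 + 710.1 + 678.16 + 618.23 + 42.72 = 2475.13
Index = 2505.45 / 2475.13 × 100 = 101.2250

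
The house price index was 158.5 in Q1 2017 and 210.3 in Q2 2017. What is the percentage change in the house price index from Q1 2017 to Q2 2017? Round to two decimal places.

Change = (210.3 − 158.5) / 158.5 × 100
       = 51.8 / 158.5 × 100 = 32.6814%

32.68%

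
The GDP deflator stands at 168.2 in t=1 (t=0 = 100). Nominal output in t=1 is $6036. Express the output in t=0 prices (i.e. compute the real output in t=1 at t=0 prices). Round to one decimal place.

3588.6

Real = Nominal ÷ (Index/100) = 6036 ÷ (168.2/100)
     = 6036 ÷ 1.682 = 3588.5850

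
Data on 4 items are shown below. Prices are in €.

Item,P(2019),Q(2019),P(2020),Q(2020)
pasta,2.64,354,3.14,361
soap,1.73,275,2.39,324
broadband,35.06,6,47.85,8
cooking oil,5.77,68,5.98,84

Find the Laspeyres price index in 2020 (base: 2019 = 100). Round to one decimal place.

Laspeyres price index uses base-period quantities as weights.
ΣP(2020)·Q(2019) = 3.14×354 + 2.39×275 + 47.85×6 + 5.98×68 = 1111.56 + 657.25 + 287.1 + 406.64 = 2462.55
ΣP(2019)·Q(2019) = 2.64×354 + 1.73×275 + 35.06×6 + 5.77×68 = 934.56 + 475.75 + 210.36 + 392.36 = 2013.03
Index = 2462.55 / 2013.03 × 100 = 122.3305

122.3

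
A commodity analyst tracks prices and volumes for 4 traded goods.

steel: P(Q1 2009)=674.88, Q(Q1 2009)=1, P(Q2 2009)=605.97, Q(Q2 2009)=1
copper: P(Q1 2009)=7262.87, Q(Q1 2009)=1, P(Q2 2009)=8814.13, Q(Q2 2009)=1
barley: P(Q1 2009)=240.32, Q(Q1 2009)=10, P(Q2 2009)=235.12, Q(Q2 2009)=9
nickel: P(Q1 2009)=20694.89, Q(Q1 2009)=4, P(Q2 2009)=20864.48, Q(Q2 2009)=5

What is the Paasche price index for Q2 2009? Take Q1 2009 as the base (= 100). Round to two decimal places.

102.01

Paasche price index uses current-period quantities as weights.
ΣP(Q2 2009)·Q(Q2 2009) = 605.97×1 + 8814.13×1 + 235.12×9 + 20864.48×5 = 605.97 + 8814.13 + 2116.08 + 104322.4 = 115858.58
ΣP(Q1 2009)·Q(Q2 2009) = 674.88×1 + 7262.87×1 + 240.32×9 + 20694.89×5 = 674.88 + 7262.87 + 2162.88 + 103474.45 = 113575.08
Index = 115858.58 / 113575.08 × 100 = 102.0106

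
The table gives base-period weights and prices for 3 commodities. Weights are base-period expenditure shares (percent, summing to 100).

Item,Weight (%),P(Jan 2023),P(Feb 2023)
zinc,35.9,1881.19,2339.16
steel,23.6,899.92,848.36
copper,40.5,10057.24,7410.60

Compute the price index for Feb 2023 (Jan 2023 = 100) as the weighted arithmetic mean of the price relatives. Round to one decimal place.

96.7

zinc: 35.9 × (2339.16/1881.19) = 35.9 × 1.243447 = 44.6397
steel: 23.6 × (848.36/899.92) = 23.6 × 0.942706 = 22.2479
copper: 40.5 × (7410.60/10057.24) = 40.5 × 0.736842 = 29.8421
Index = Σ wᵢ·(p₁ᵢ/p₀ᵢ) = 44.6397 + 22.2479 + 29.8421 = 96.7297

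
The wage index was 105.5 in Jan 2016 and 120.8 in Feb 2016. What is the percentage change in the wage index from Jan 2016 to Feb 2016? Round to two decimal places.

14.50%

Change = (120.8 − 105.5) / 105.5 × 100
       = 15.3 / 105.5 × 100 = 14.5024%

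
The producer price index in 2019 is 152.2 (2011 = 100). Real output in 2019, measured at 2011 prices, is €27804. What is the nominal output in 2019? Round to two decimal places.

Nominal = Real × (Index/100) = 27804 × (152.2/100)
        = 27804 × 1.522 = 42317.6880

42317.69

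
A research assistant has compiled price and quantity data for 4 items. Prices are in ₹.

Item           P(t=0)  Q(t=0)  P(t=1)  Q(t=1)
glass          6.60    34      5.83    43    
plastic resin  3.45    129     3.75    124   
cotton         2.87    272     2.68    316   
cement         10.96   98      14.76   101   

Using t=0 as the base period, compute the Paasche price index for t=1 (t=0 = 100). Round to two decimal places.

112.03

Paasche price index uses current-period quantities as weights.
ΣP(t=1)·Q(t=1) = 5.83×43 + 3.75×124 + 2.68×316 + 14.76×101 = 250.69 + 465 + 846.88 + 1490.76 = 3053.33
ΣP(t=0)·Q(t=1) = 6.60×43 + 3.45×124 + 2.87×316 + 10.96×101 = 283.8 + 427.8 + 906.92 + 1106.96 = 2725.48
Index = 3053.33 / 2725.48 × 100 = 112.0291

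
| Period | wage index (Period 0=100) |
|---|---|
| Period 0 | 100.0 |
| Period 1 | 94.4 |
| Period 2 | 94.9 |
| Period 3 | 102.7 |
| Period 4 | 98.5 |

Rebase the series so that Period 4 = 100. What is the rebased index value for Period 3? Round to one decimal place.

Rebased(Period 3) = 102.7 / 98.5 × 100 = 104.2640

104.3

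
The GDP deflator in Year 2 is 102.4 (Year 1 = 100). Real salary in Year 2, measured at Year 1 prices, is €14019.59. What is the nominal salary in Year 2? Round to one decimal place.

14356.1

Nominal = Real × (Index/100) = 14019.59 × (102.4/100)
        = 14019.59 × 1.024 = 14356.0602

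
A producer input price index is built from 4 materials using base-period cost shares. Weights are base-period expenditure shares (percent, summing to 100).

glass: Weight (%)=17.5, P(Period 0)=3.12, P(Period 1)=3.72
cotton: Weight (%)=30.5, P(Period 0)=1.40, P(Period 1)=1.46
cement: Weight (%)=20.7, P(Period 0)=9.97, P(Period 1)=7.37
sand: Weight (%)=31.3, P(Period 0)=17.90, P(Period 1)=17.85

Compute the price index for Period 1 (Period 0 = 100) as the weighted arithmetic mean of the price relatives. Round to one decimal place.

99.2

glass: 17.5 × (3.72/3.12) = 17.5 × 1.192308 = 20.8654
cotton: 30.5 × (1.46/1.40) = 30.5 × 1.042857 = 31.8071
cement: 20.7 × (7.37/9.97) = 20.7 × 0.739218 = 15.3018
sand: 31.3 × (17.85/17.90) = 31.3 × 0.997207 = 31.2126
Index = Σ wᵢ·(p₁ᵢ/p₀ᵢ) = 20.8654 + 31.8071 + 15.3018 + 31.2126 = 99.1869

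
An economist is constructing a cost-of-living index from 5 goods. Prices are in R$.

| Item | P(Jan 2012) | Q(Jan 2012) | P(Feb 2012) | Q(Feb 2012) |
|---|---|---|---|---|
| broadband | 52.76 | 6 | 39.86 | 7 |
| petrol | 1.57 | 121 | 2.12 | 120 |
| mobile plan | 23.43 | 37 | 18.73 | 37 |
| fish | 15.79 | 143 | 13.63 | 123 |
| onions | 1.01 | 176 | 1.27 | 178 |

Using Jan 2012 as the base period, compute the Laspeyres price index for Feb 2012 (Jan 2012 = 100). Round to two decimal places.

Laspeyres price index uses base-period quantities as weights.
ΣP(Feb 2012)·Q(Jan 2012) = 39.86×6 + 2.12×121 + 18.73×37 + 13.63×143 + 1.27×176 = 239.16 + 256.52 + 693.01 + 1949.09 + 223.52 = 3361.3
ΣP(Jan 2012)·Q(Jan 2012) = 52.76×6 + 1.57×121 + 23.43×37 + 15.79×143 + 1.01×176 = 316.56 + 189.97 + 866.91 + 2257.97 + 177.76 = 3809.17
Index = 3361.3 / 3809.17 × 100 = 88.2423

88.24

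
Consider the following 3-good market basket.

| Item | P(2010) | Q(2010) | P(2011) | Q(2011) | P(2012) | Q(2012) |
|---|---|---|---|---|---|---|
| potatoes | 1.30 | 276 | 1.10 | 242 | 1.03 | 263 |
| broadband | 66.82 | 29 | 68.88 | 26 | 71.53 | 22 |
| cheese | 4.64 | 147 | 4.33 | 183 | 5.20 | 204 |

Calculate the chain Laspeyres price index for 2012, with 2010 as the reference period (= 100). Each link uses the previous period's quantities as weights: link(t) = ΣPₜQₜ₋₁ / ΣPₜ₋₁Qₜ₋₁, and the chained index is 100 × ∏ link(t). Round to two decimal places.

105.93

Link 2010→2011:
ΣP(2011)Q(2010) = 1.10×276 + 68.88×29 + 4.33×147 = 303.6 + 1997.52 + 636.51 = 2937.63
ΣP(2010)Q(2010) = 1.30×276 + 66.82×29 + 4.64×147 = 358.8 + 1937.78 + 682.08 = 2978.66
link = 2937.63/2978.66 = 0.986225
Link 2011→2012:
ΣP(2012)Q(2011) = 1.03×242 + 71.53×26 + 5.20×183 = 249.26 + 1859.78 + 951.6 = 3060.64
ΣP(2011)Q(2011) = 1.10×242 + 68.88×26 + 4.33×183 = 266.2 + 1790.88 + 792.39 = 2849.47
link = 3060.64/2849.47 = 1.074109
Chained index = 100 × 0.986225 × 1.074109 = 105.9313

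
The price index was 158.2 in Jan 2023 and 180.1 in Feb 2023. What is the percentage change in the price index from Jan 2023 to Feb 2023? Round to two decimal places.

Change = (180.1 − 158.2) / 158.2 × 100
       = 21.9 / 158.2 × 100 = 13.8432%

13.84%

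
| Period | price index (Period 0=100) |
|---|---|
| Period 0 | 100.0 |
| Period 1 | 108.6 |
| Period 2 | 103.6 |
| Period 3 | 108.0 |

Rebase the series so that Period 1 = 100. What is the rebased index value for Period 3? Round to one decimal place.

99.4

Rebased(Period 3) = 108.0 / 108.6 × 100 = 99.4475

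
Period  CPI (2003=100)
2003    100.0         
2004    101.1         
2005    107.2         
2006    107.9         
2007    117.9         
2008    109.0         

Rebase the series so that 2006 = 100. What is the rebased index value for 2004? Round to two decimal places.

Rebased(2004) = 101.1 / 107.9 × 100 = 93.6979

93.70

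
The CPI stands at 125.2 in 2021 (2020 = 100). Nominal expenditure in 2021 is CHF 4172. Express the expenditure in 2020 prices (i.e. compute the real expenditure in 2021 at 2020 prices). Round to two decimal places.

Real = Nominal ÷ (Index/100) = 4172 ÷ (125.2/100)
     = 4172 ÷ 1.252 = 3332.2684

3332.27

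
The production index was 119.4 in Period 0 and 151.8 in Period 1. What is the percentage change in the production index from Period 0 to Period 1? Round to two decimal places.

27.14%

Change = (151.8 − 119.4) / 119.4 × 100
       = 32.4 / 119.4 × 100 = 27.1357%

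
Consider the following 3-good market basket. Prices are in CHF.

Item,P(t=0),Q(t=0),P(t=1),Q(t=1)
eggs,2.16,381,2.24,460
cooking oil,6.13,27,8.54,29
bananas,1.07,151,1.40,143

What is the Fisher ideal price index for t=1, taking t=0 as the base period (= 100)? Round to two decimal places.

Laspeyres component (base-period weights):
ΣP(t=1)Q(t=0) = 2.24×381 + 8.54×27 + 1.40×151 = 853.44 + 230.58 + 211.4 = 1295.42
ΣP(t=0)Q(t=0) = 2.16×381 + 6.13×27 + 1.07×151 = 822.96 + 165.51 + 161.57 = 1150.04
L = 1295.42 / 1150.04 × 100 = 112.6413
Paasche component (current-period weights):
ΣP(t=1)Q(t=1) = 2.24×460 + 8.54×29 + 1.40×143 = 1030.4 + 247.66 + 200.2 = 1478.26
ΣP(t=0)Q(t=1) = 2.16×460 + 6.13×29 + 1.07×143 = 993.6 + 177.77 + 153.01 = 1324.38
P = 1478.26 / 1324.38 × 100 = 111.6190
Fisher = √(L × P) = √(112.6413 × 111.6190) = 112.1290

112.13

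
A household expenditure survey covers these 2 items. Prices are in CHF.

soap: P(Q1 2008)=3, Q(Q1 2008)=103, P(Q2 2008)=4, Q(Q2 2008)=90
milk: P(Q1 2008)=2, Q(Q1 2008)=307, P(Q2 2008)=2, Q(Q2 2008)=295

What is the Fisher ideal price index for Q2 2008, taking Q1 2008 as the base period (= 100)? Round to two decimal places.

110.81

Laspeyres component (base-period weights):
ΣP(Q2 2008)Q(Q1 2008) = 4×103 + 2×307 = 412 + 614 = 1026
ΣP(Q1 2008)Q(Q1 2008) = 3×103 + 2×307 = 309 + 614 = 923
L = 1026 / 923 × 100 = 111.1593
Paasche component (current-period weights):
ΣP(Q2 2008)Q(Q2 2008) = 4×90 + 2×295 = 360 + 590 = 950
ΣP(Q1 2008)Q(Q2 2008) = 3×90 + 2×295 = 270 + 590 = 860
P = 950 / 860 × 100 = 110.4651
Fisher = √(L × P) = √(111.1593 × 110.4651) = 110.8116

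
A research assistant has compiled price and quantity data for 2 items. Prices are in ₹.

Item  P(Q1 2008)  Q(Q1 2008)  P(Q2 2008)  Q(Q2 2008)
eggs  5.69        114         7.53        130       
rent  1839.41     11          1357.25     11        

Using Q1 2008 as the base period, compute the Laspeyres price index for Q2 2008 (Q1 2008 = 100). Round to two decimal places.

75.61

Laspeyres price index uses base-period quantities as weights.
ΣP(Q2 2008)·Q(Q1 2008) = 7.53×114 + 1357.25×11 = 858.42 + 14929.75 = 15788.17
ΣP(Q1 2008)·Q(Q1 2008) = 5.69×114 + 1839.41×11 = 648.66 + 20233.51 = 20882.17
Index = 15788.17 / 20882.17 × 100 = 75.6060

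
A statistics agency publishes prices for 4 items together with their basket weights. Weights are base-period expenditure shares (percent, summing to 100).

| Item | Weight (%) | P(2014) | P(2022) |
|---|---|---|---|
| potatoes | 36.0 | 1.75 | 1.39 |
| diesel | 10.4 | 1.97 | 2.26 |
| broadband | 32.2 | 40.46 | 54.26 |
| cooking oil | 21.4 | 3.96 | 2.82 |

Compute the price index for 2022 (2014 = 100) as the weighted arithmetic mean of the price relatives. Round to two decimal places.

potatoes: 36.0 × (1.39/1.75) = 36.0 × 0.794286 = 28.5943
diesel: 10.4 × (2.26/1.97) = 10.4 × 1.147208 = 11.9310
broadband: 32.2 × (54.26/40.46) = 32.2 × 1.341078 = 43.1827
cooking oil: 21.4 × (2.82/3.96) = 21.4 × 0.712121 = 15.2394
Index = Σ wᵢ·(p₁ᵢ/p₀ᵢ) = 28.5943 + 11.9310 + 43.1827 + 15.2394 = 98.9473

98.95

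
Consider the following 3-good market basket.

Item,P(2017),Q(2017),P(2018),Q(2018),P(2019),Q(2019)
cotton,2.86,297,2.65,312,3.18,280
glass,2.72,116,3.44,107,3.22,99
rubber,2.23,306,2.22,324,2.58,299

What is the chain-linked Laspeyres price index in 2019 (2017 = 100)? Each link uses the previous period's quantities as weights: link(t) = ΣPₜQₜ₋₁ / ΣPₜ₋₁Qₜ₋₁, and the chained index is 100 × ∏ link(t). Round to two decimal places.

114.61

Link 2017→2018:
ΣP(2018)Q(2017) = 2.65×297 + 3.44×116 + 2.22×306 = 787.05 + 399.04 + 679.32 = 1865.41
ΣP(2017)Q(2017) = 2.86×297 + 2.72×116 + 2.23×306 = 849.42 + 315.52 + 682.38 = 1847.32
link = 1865.41/1847.32 = 1.009793
Link 2018→2019:
ΣP(2019)Q(2018) = 3.18×312 + 3.22×107 + 2.58×324 = 992.16 + 344.54 + 835.92 = 2172.62
ΣP(2018)Q(2018) = 2.65×312 + 3.44×107 + 2.22×324 = 826.8 + 368.08 + 719.28 = 1914.16
link = 2172.62/1914.16 = 1.135025
Chained index = 100 × 1.009793 × 1.135025 = 114.6140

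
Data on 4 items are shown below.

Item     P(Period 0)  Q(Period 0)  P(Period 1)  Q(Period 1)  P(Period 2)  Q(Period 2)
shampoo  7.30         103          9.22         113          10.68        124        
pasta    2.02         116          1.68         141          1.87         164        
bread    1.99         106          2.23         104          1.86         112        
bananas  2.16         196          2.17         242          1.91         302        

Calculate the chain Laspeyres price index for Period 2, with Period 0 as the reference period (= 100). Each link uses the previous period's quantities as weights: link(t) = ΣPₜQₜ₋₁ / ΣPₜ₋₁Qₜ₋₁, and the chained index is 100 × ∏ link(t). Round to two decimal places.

Link Period 0→Period 1:
ΣP(Period 1)Q(Period 0) = 9.22×103 + 1.68×116 + 2.23×106 + 2.17×196 = 949.66 + 194.88 + 236.38 + 425.32 = 1806.24
ΣP(Period 0)Q(Period 0) = 7.30×103 + 2.02×116 + 1.99×106 + 2.16×196 = 751.9 + 234.32 + 210.94 + 423.36 = 1620.52
link = 1806.24/1620.52 = 1.114605
Link Period 1→Period 2:
ΣP(Period 2)Q(Period 1) = 10.68×113 + 1.87×141 + 1.86×104 + 1.91×242 = 1206.84 + 263.67 + 193.44 + 462.22 = 2126.17
ΣP(Period 1)Q(Period 1) = 9.22×113 + 1.68×141 + 2.23×104 + 2.17×242 = 1041.86 + 236.88 + 231.92 + 525.14 = 2035.8
link = 2126.17/2035.8 = 1.044390
Chained index = 100 × 1.114605 × 1.044390 = 116.4083

116.41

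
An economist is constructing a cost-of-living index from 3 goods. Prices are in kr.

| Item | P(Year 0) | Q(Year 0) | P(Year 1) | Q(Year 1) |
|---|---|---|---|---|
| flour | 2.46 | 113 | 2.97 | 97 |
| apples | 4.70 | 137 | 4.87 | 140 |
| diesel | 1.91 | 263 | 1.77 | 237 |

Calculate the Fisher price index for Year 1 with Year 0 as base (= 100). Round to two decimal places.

103.03

Laspeyres component (base-period weights):
ΣP(Year 1)Q(Year 0) = 2.97×113 + 4.87×137 + 1.77×263 = 335.61 + 667.19 + 465.51 = 1468.31
ΣP(Year 0)Q(Year 0) = 2.46×113 + 4.70×137 + 1.91×263 = 277.98 + 643.9 + 502.33 = 1424.21
L = 1468.31 / 1424.21 × 100 = 103.0965
Paasche component (current-period weights):
ΣP(Year 1)Q(Year 1) = 2.97×97 + 4.87×140 + 1.77×237 = 288.09 + 681.8 + 419.49 = 1389.38
ΣP(Year 0)Q(Year 1) = 2.46×97 + 4.70×140 + 1.91×237 = 238.62 + 658 + 452.67 = 1349.29
P = 1389.38 / 1349.29 × 100 = 102.9712
Fisher = √(L × P) = √(103.0965 × 102.9712) = 103.0338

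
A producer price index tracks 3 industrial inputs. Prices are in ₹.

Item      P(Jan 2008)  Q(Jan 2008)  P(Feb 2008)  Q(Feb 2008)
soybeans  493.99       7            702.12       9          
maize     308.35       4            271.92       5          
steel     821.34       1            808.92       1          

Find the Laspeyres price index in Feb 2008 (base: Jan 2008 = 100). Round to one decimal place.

Laspeyres price index uses base-period quantities as weights.
ΣP(Feb 2008)·Q(Jan 2008) = 702.12×7 + 271.92×4 + 808.92×1 = 4914.84 + 1087.68 + 808.92 = 6811.44
ΣP(Jan 2008)·Q(Jan 2008) = 493.99×7 + 308.35×4 + 821.34×1 = 3457.93 + 1233.4 + 821.34 = 5512.67
Index = 6811.44 / 5512.67 × 100 = 123.5597

123.6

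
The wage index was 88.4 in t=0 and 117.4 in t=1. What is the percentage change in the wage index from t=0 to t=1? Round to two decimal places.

Change = (117.4 − 88.4) / 88.4 × 100
       = 29.0 / 88.4 × 100 = 32.8054%

32.81%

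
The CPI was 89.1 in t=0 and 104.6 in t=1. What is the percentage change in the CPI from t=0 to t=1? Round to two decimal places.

Change = (104.6 − 89.1) / 89.1 × 100
       = 15.5 / 89.1 × 100 = 17.3962%

17.40%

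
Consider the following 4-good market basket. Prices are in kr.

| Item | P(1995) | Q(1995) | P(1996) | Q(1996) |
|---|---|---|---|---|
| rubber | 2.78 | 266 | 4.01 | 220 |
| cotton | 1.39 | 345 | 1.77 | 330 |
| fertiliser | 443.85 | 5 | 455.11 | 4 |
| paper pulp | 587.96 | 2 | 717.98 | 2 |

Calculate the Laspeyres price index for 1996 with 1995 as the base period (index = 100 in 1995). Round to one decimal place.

116.8

Laspeyres price index uses base-period quantities as weights.
ΣP(1996)·Q(1995) = 4.01×266 + 1.77×345 + 455.11×5 + 717.98×2 = 1066.66 + 610.65 + 2275.55 + 1435.96 = 5388.82
ΣP(1995)·Q(1995) = 2.78×266 + 1.39×345 + 443.85×5 + 587.96×2 = 739.48 + 479.55 + 2219.25 + 1175.92 = 4614.2
Index = 5388.82 / 4614.2 × 100 = 116.7877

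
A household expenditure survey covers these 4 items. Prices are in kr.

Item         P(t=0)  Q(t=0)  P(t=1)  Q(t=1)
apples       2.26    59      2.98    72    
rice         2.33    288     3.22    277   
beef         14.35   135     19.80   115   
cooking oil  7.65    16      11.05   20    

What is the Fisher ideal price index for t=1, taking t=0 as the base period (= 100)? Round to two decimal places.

Laspeyres component (base-period weights):
ΣP(t=1)Q(t=0) = 2.98×59 + 3.22×288 + 19.80×135 + 11.05×16 = 175.82 + 927.36 + 2673 + 176.8 = 3952.98
ΣP(t=0)Q(t=0) = 2.26×59 + 2.33×288 + 14.35×135 + 7.65×16 = 133.34 + 671.04 + 1937.25 + 122.4 = 2864.03
L = 3952.98 / 2864.03 × 100 = 138.0216
Paasche component (current-period weights):
ΣP(t=1)Q(t=1) = 2.98×72 + 3.22×277 + 19.80×115 + 11.05×20 = 214.56 + 891.94 + 2277 + 221 = 3604.5
ΣP(t=0)Q(t=1) = 2.26×72 + 2.33×277 + 14.35×115 + 7.65×20 = 162.72 + 645.41 + 1650.25 + 153 = 2611.38
P = 3604.5 / 2611.38 × 100 = 138.0305
Fisher = √(L × P) = √(138.0216 × 138.0305) = 138.0260

138.03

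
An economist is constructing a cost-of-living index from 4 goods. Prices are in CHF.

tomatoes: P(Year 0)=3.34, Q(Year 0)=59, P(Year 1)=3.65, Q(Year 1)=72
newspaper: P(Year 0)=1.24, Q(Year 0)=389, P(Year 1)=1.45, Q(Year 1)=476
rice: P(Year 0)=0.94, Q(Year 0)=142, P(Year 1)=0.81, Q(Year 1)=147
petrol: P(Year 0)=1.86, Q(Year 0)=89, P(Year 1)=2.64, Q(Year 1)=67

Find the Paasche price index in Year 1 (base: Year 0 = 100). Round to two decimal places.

114.21

Paasche price index uses current-period quantities as weights.
ΣP(Year 1)·Q(Year 1) = 3.65×72 + 1.45×476 + 0.81×147 + 2.64×67 = 262.8 + 690.2 + 119.07 + 176.88 = 1248.95
ΣP(Year 0)·Q(Year 1) = 3.34×72 + 1.24×476 + 0.94×147 + 1.86×67 = 240.48 + 590.24 + 138.18 + 124.62 = 1093.52
Index = 1248.95 / 1093.52 × 100 = 114.2137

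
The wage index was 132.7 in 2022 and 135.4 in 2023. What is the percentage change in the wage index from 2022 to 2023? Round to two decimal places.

Change = (135.4 − 132.7) / 132.7 × 100
       = 2.7 / 132.7 × 100 = 2.0347%

2.03%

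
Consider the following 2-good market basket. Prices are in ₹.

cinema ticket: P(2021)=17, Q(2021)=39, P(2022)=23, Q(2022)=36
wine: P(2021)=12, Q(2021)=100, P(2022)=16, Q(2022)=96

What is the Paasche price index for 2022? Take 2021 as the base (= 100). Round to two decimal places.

134.01

Paasche price index uses current-period quantities as weights.
ΣP(2022)·Q(2022) = 23×36 + 16×96 = 828 + 1536 = 2364
ΣP(2021)·Q(2022) = 17×36 + 12×96 = 612 + 1152 = 1764
Index = 2364 / 1764 × 100 = 134.0136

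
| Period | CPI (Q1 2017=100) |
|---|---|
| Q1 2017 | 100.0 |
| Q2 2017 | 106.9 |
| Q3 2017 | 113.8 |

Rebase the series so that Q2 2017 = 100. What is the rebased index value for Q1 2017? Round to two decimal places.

93.55

Rebased(Q1 2017) = 100.0 / 106.9 × 100 = 93.5454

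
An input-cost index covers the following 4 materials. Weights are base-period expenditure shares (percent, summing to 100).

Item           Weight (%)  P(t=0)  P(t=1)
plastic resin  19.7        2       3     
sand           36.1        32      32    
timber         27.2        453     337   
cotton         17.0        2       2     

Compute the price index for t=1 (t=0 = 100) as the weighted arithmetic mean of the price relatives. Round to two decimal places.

102.88

plastic resin: 19.7 × (3/2) = 19.7 × 1.500000 = 29.5500
sand: 36.1 × (32/32) = 36.1 × 1.000000 = 36.1000
timber: 27.2 × (337/453) = 27.2 × 0.743929 = 20.2349
cotton: 17.0 × (2/2) = 17.0 × 1.000000 = 17.0000
Index = Σ wᵢ·(p₁ᵢ/p₀ᵢ) = 29.5500 + 36.1000 + 20.2349 + 17.0000 = 102.8849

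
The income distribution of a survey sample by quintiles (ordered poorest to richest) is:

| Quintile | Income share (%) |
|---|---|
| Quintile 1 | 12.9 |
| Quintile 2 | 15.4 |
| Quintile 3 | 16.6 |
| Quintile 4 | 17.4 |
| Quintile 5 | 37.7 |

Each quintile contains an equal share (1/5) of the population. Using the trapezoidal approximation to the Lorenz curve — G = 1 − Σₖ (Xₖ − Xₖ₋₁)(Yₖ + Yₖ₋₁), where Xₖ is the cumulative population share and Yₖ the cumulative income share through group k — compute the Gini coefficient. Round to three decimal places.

0.206

Cumulative income shares Yₖ: 0.1290, 0.2830, 0.4490, 0.6230, 1.0000
Σ (Xₖ−Xₖ₋₁)(Yₖ+Yₖ₋₁) = (1/5)(0.1290+0.0000) + (1/5)(0.2830+0.1290) + (1/5)(0.4490+0.2830) + (1/5)(0.6230+0.4490) + (1/5)(1.0000+0.6230)
  = 0.0258 + 0.0824 + 0.1464 + 0.2144 + 0.3246 = 0.7936
G = 1 − 0.7936 = 0.2064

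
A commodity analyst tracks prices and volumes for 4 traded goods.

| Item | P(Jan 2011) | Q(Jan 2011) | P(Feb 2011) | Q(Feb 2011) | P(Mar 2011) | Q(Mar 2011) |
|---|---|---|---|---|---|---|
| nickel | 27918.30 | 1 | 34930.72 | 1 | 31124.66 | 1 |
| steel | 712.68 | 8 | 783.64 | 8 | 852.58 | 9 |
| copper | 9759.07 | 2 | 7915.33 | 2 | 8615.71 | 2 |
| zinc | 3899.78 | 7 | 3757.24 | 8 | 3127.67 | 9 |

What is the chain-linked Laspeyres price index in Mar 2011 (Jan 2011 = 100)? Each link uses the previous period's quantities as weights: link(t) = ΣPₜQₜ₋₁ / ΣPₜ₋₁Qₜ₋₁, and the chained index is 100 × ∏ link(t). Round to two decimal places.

95.40

Link Jan 2011→Feb 2011:
ΣP(Feb 2011)Q(Jan 2011) = 34930.72×1 + 783.64×8 + 7915.33×2 + 3757.24×7 = 34930.72 + 6269.12 + 15830.66 + 26300.68 = 83331.18
ΣP(Jan 2011)Q(Jan 2011) = 27918.30×1 + 712.68×8 + 9759.07×2 + 3899.78×7 = 27918.3 + 5701.44 + 19518.14 + 27298.46 = 80436.34
link = 83331.18/80436.34 = 1.035989
Link Feb 2011→Mar 2011:
ΣP(Mar 2011)Q(Feb 2011) = 31124.66×1 + 852.58×8 + 8615.71×2 + 3127.67×8 = 31124.66 + 6820.64 + 17231.42 + 25021.36 = 80198.08
ΣP(Feb 2011)Q(Feb 2011) = 34930.72×1 + 783.64×8 + 7915.33×2 + 3757.24×8 = 34930.72 + 6269.12 + 15830.66 + 30057.92 = 87088.42
link = 80198.08/87088.42 = 0.920881
Chained index = 100 × 1.035989 × 0.920881 = 95.4023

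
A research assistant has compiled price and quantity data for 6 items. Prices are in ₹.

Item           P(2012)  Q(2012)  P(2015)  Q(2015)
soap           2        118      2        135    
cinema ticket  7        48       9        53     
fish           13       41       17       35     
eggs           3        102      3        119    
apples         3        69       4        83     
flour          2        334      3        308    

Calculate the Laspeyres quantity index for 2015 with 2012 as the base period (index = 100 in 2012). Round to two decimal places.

Laspeyres quantity index uses base-period prices as weights.
ΣP(2012)·Q(2015) = 2×135 + 7×53 + 13×35 + 3×119 + 3×83 + 2×308 = 270 + 371 + 455 + 357 + 249 + 616 = 2318
ΣP(2012)·Q(2012) = 2×118 + 7×48 + 13×41 + 3×102 + 3×69 + 2×334 = 236 + 336 + 533 + 306 + 207 + 668 = 2286
Index = 2318 / 2286 × 100 = 101.3998

101.40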